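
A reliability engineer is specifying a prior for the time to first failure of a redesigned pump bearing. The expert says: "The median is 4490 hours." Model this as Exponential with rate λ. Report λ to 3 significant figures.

λ ≈ 0.000154

Exponential median = ln 2 / λ, so λ = ln 2 / 4490.0 = 0.000154.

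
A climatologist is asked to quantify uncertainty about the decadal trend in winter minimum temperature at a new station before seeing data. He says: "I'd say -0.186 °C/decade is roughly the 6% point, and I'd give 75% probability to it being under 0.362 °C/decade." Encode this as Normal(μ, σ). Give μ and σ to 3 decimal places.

μ = 0.196, σ = 0.246

For Normal(μ,σ), the p-quantile is μ + z_p·σ. Here z_{0.06} = -1.555, z_{0.75} = 0.6745.
So -0.186 = μ − 1.555σ and 0.362 = μ + 0.6745σ.
Subtracting: σ = (0.362 − -0.186)/(0.6745 − (-1.555)) = 0.246.
Then μ = -0.186 − (-1.555)·0.246 = 0.196.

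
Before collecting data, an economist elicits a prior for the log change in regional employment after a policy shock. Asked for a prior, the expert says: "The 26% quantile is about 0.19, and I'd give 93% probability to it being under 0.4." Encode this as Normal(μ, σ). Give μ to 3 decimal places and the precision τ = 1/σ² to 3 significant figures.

μ = 0.254, τ = 102

The p-quantile of Normal(μ,σ) is μ + z_p·σ, with z_{0.26} = -0.6433 and z_{0.93} = 1.476.
Eliminate σ: μ = (z₂·x₁ − z₁·x₂)/(z₂ − z₁) = (1.476·0.19 − (-0.6433)·0.4)/2.119 = 0.254.
Then σ = (x₂ − x₁)/(z₂ − z₁) = (0.4 − 0.19)/2.119 = 0.099.
Precision τ = 1/σ² = 1/0.0991² = 102.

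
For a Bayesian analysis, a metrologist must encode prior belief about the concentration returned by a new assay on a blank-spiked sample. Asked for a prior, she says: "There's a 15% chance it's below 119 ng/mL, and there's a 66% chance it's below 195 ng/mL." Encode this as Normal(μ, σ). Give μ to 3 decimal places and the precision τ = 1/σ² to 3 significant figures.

μ = 173.365, τ = 0.000363

For Normal(μ,σ), the p-quantile is μ + z_p·σ. Here z_{0.15} = -1.036, z_{0.66} = 0.4125.
So 119 = μ − 1.036σ and 195 = μ + 0.4125σ.
Subtracting: σ = (195 − 119)/(0.4125 − (-1.036)) = 52.454.
Then μ = 119 − (-1.036)·52.454 = 173.365.
Precision τ = 1/σ² = 1/52.45² = 0.000363.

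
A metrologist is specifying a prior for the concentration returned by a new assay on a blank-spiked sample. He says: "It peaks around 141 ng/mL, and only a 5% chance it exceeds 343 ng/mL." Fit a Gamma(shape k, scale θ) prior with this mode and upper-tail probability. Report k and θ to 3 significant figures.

k ≈ 4.45, θ ≈ 40.9

Gamma(k,θ) with k>1 has mode (k−1)θ, so θ = 141/(k−1).
Need P(X < 343) = 0.95 with θ tied to k this way. Start at k = 2, θ = 141: P(X<343) ≈ 0.699.
Too low — raise k to concentrate. Iterating converges to k ≈ 4.45.
Then θ = 141/(4.45−1) ≈ 40.9.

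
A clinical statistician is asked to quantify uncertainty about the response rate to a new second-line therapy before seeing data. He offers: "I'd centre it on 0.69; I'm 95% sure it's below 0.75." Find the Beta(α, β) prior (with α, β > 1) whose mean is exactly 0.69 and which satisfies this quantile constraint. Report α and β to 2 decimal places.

α ≈ 105.14, β ≈ 47.24

With mean 0.69 fixed, write α = 0.69s, β = 0.31s where s = α+β.
Need P(θ < 0.75) = 0.95 under Beta(0.69s, 0.31s). Normal approximation: (q−m)/√(m(1−m)/s) ≈ z_{0.95} = 1.64, so s ≈ 0.69·0.31·(1.64)²/(0.75−0.69)² = 160.8.
At s = 160.8: P(θ<0.75) ≈ 0.955. Adjusting to match 0.95 gives s ≈ 152.37.
So α = 0.69·152.37 ≈ 105.14, β = 0.31·152.37 ≈ 47.24.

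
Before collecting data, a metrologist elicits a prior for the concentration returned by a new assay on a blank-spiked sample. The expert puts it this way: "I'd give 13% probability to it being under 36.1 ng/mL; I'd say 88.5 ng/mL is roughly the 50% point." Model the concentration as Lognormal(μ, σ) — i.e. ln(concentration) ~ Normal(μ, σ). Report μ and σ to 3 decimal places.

If T ~ Lognormal(μ,σ) then ln T ~ Normal(μ,σ), so the p-quantile of ln T is μ + z_p·σ.
ln(36.1) = 3.586 and ln(88.5) = 4.483; z_{0.13} = -1.126, z_{0.5} = 0.
σ = (4.483 − 3.586)/(0 − (-1.126)) = 0.796.
μ = 3.586 − (-1.126)·0.796 = 4.483.

μ ≈ 4.483, σ ≈ 0.796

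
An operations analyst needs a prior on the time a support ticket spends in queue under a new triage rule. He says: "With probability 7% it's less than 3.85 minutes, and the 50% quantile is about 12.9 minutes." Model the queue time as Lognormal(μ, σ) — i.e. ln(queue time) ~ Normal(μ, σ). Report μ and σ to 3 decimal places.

If T ~ Lognormal(μ,σ) then ln T ~ Normal(μ,σ), so the p-quantile of ln T is μ + z_p·σ.
ln(3.85) = 1.348 and ln(12.9) = 2.557; z_{0.07} = -1.476, z_{0.5} = 0.
σ = (2.557 − 1.348)/(0 − (-1.476)) = 0.819.
μ = 1.348 − (-1.476)·0.819 = 2.557.

μ ≈ 2.557, σ ≈ 0.819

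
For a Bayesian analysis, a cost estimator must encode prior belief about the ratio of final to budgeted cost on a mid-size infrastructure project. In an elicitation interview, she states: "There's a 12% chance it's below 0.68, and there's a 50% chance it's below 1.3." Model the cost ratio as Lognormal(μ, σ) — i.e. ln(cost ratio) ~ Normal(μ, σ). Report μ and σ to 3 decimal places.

If T ~ Lognormal(μ,σ) then ln T ~ Normal(μ,σ), so the p-quantile of ln T is μ + z_p·σ.
ln(0.68) = -0.3857 and ln(1.3) = 0.2624; z_{0.12} = -1.175, z_{0.5} = 0.
σ = (0.2624 − -0.3857)/(0 − (-1.175)) = 0.552.
μ = -0.3857 − (-1.175)·0.552 = 0.262.

μ ≈ 0.262, σ ≈ 0.552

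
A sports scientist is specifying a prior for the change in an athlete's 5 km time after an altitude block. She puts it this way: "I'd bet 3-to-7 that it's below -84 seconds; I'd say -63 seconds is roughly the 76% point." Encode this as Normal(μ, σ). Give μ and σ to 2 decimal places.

The p-quantile of Normal(μ,σ) is μ + z_p·σ, with z_{0.3} = -0.5244 and z_{0.76} = 0.7063.
Eliminate σ: μ = (z₂·x₁ − z₁·x₂)/(z₂ − z₁) = (0.7063·-84 − (-0.5244)·-63)/1.231 = -75.05.
Then σ = (x₂ − x₁)/(z₂ − z₁) = (-63 − -84)/1.231 = 17.06.

μ = -75.05, σ = 17.06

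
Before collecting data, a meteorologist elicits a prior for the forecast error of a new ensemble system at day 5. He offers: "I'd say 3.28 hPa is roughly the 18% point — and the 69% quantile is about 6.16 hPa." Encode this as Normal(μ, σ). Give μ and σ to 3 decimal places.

μ = 5.148, σ = 2.041

For Normal(μ,σ), the p-quantile is μ + z_p·σ. Here z_{0.18} = -0.9154, z_{0.69} = 0.4959.
So 3.28 = μ − 0.9154σ and 6.16 = μ + 0.4959σ.
Subtracting: σ = (6.16 − 3.28)/(0.4959 − (-0.9154)) = 2.041.
Then μ = 3.28 − (-0.9154)·2.041 = 5.148.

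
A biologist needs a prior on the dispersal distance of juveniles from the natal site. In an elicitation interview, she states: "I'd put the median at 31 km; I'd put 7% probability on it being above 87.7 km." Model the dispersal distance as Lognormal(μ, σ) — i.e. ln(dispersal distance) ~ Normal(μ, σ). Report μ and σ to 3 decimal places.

If T ~ Lognormal(μ,σ) then ln T ~ Normal(μ,σ), so the p-quantile of ln T is μ + z_p·σ.
ln(31) = 3.434 and ln(87.7) = 4.474; z_{0.5} = 0, z_{0.93} = 1.476.
σ = (4.474 − 3.434)/(1.476 − (0)) = 0.705.
μ = 3.434 − (0)·0.705 = 3.434.

μ ≈ 3.434, σ ≈ 0.705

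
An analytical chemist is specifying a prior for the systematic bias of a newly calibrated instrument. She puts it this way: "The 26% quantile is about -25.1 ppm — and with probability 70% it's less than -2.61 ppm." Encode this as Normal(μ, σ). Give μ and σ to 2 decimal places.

μ = -12.71, σ = 19.26

For Normal(μ,σ), the p-quantile is μ + z_p·σ. Here z_{0.26} = -0.6433, z_{0.7} = 0.5244.
So -25.1 = μ − 0.6433σ and -2.61 = μ + 0.5244σ.
Subtracting: σ = (-2.61 − -25.1)/(0.5244 − (-0.6433)) = 19.26.
Then μ = -25.1 − (-0.6433)·19.26 = -12.71.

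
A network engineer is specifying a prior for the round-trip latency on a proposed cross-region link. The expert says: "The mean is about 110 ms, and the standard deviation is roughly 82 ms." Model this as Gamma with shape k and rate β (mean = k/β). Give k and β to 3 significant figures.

For Gamma(k, rate β): mean = k/β, variance = k/β², so CV = 1/√k.
CV = SD/mean = 82/110 = 0.7455, hence k = 1/CV² = 1.8.
Then β = k/mean = 1.8/110 = 0.0164.

k ≈ 1.8, β ≈ 0.0164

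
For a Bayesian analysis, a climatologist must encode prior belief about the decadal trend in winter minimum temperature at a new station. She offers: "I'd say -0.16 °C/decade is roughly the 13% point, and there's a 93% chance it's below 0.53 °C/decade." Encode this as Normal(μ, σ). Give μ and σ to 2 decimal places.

μ = 0.14, σ = 0.27

For Normal(μ,σ), the p-quantile is μ + z_p·σ. Here z_{0.13} = -1.126, z_{0.93} = 1.476.
So -0.16 = μ − 1.126σ and 0.53 = μ + 1.476σ.
Subtracting: σ = (0.53 − -0.16)/(1.476 − (-1.126)) = 0.27.
Then μ = -0.16 − (-1.126)·0.27 = 0.14.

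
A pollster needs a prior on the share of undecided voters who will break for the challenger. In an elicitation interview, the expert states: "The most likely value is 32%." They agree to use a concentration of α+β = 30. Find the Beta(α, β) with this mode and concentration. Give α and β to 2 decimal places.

For α,β > 1 the Beta mode is (α−1)/(α+β−2). With α+β = 30, the mode is (α−1)/28.
Set (α−1)/28 = 0.32 → α = 1 + 0.32·28 = 9.96.
β = 30 − α = 20.04.

α = 9.96, β = 20.04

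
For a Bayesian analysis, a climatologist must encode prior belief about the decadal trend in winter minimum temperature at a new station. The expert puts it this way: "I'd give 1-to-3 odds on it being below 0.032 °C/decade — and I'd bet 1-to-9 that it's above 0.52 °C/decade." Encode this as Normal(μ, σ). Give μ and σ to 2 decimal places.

μ = 0.20, σ = 0.25

The p-quantile of Normal(μ,σ) is μ + z_p·σ, with z_{0.25} = -0.6745 and z_{0.9} = 1.282.
Eliminate σ: μ = (z₂·x₁ − z₁·x₂)/(z₂ − z₁) = (1.282·0.032 − (-0.6745)·0.52)/1.956 = 0.20.
Then σ = (x₂ − x₁)/(z₂ − z₁) = (0.52 − 0.032)/1.956 = 0.25.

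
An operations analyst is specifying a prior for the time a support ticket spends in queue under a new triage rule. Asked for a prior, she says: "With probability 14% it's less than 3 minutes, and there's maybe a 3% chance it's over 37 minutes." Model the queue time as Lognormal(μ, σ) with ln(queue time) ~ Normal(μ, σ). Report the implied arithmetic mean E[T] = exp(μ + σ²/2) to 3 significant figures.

E[T] ≈ 10.8 minutes

If T ~ Lognormal(μ,σ) then ln T ~ Normal(μ,σ), so the p-quantile of ln T is μ + z_p·σ.
ln(3) = 1.099 and ln(37) = 3.611; z_{0.14} = -1.08, z_{0.97} = 1.881.
σ = (3.611 − 1.099)/(1.881 − (-1.08)) = 0.848.
μ = 1.099 − (-1.08)·0.848 = 2.015.
E[T] = exp(μ + σ²/2) = exp(2.015 + 0.3599) = 10.8 minutes.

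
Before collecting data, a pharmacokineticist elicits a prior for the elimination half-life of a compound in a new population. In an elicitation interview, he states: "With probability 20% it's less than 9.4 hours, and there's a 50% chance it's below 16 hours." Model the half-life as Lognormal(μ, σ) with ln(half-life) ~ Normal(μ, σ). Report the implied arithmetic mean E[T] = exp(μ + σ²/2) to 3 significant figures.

E[T] ≈ 19.5 hours

If T ~ Lognormal(μ,σ) then ln T ~ Normal(μ,σ), so the p-quantile of ln T is μ + z_p·σ.
ln(9.4) = 2.241 and ln(16) = 2.773; z_{0.2} = -0.8416, z_{0.5} = 0.
σ = (2.773 − 2.241)/(0 − (-0.8416)) = 0.632.
μ = 2.241 − (-0.8416)·0.632 = 2.773.
E[T] = exp(μ + σ²/2) = exp(2.773 + 0.1997) = 19.5 hours.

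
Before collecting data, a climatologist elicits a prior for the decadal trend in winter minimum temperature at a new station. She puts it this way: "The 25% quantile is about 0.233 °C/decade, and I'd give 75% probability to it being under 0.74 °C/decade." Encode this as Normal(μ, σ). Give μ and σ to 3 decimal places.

For Normal(μ,σ), the p-quantile is μ + z_p·σ. Here z_{0.25} = -0.6745, z_{0.75} = 0.6745.
So 0.233 = μ − 0.6745σ and 0.74 = μ + 0.6745σ.
Subtracting: σ = (0.74 − 0.233)/(0.6745 − (-0.6745)) = 0.376.
Then μ = 0.233 − (-0.6745)·0.376 = 0.487.

μ = 0.487, σ = 0.376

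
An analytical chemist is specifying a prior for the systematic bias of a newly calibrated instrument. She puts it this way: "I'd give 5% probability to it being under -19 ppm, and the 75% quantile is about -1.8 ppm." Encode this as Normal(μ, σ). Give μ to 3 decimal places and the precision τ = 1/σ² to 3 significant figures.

The p-quantile of Normal(μ,σ) is μ + z_p·σ, with z_{0.05} = -1.645 and z_{0.75} = 0.6745.
Eliminate σ: μ = (z₂·x₁ − z₁·x₂)/(z₂ − z₁) = (0.6745·-19 − (-1.645)·-1.8)/2.319 = -6.802.
Then σ = (x₂ − x₁)/(z₂ − z₁) = (-1.8 − -19)/2.319 = 7.416.
Precision τ = 1/σ² = 1/7.416² = 0.0182.

μ = -6.802, τ = 0.0182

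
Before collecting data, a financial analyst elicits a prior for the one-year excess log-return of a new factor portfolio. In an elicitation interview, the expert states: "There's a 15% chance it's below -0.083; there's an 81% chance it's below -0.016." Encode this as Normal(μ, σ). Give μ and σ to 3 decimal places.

μ = -0.047, σ = 0.035

The p-quantile of Normal(μ,σ) is μ + z_p·σ, with z_{0.15} = -1.036 and z_{0.81} = 0.8779.
Eliminate σ: μ = (z₂·x₁ − z₁·x₂)/(z₂ − z₁) = (0.8779·-0.083 − (-1.036)·-0.016)/1.914 = -0.047.
Then σ = (x₂ − x₁)/(z₂ − z₁) = (-0.016 − -0.083)/1.914 = 0.035.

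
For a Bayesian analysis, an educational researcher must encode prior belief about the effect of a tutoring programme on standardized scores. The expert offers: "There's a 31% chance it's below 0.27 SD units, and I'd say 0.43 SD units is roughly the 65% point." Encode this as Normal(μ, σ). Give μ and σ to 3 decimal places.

The p-quantile of Normal(μ,σ) is μ + z_p·σ, with z_{0.31} = -0.4959 and z_{0.65} = 0.3853.
Eliminate σ: μ = (z₂·x₁ − z₁·x₂)/(z₂ − z₁) = (0.3853·0.27 − (-0.4959)·0.43)/0.8812 = 0.360.
Then σ = (x₂ − x₁)/(z₂ − z₁) = (0.43 − 0.27)/0.8812 = 0.182.

μ = 0.360, σ = 0.182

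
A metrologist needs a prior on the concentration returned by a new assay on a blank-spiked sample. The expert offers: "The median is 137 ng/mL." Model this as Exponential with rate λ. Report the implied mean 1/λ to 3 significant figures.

mean ≈ 198 ng/mL

Exponential median = ln 2 / λ, so λ = ln 2 / 137.0 = 0.00506.
Mean = 1/λ = 198 ng/mL.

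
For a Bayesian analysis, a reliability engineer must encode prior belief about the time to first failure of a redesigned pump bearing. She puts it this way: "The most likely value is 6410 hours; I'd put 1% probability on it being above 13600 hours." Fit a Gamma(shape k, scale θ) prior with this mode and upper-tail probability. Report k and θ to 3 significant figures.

k ≈ 9.58, θ ≈ 747

Gamma(k,θ) with k>1 has mode (k−1)θ, so θ = 6410/(k−1).
Need P(X < 13600) = 0.99 with θ tied to k this way. Start at k = 2, θ = 6410: P(X<13600) ≈ 0.626.
Too low — raise k to concentrate. Iterating converges to k ≈ 9.58.
Then θ = 6410/(9.58−1) ≈ 747.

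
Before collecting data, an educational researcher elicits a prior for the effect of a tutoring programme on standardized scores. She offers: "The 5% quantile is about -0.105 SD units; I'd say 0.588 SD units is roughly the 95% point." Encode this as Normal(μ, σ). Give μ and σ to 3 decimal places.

For Normal(μ,σ), the p-quantile is μ + z_p·σ. Here z_{0.05} = -1.645, z_{0.95} = 1.645.
So -0.105 = μ − 1.645σ and 0.588 = μ + 1.645σ.
Subtracting: σ = (0.588 − -0.105)/(1.645 − (-1.645)) = 0.211.
Then μ = -0.105 − (-1.645)·0.211 = 0.242.

μ = 0.242, σ = 0.211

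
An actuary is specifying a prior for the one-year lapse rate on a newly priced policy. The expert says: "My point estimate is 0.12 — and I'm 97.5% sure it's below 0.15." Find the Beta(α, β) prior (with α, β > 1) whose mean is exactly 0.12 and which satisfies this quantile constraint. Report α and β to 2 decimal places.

α ≈ 59.44, β ≈ 435.93

With mean 0.12 fixed, write α = 0.12s, β = 0.88s where s = α+β.
Need P(θ < 0.15) = 0.975 under Beta(0.12s, 0.88s). Normal approximation: (q−m)/√(m(1−m)/s) ≈ z_{0.975} = 1.96, so s ≈ 0.12·0.88·(1.96)²/(0.15−0.12)² = 450.7.
At s = 450.7: P(θ<0.15) ≈ 0.969. Adjusting to match 0.975 gives s ≈ 495.37.
So α = 0.12·495.37 ≈ 59.44, β = 0.88·495.37 ≈ 435.93.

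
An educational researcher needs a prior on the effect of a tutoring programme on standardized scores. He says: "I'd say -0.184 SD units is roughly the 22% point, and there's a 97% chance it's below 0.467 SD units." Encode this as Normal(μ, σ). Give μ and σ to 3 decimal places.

For Normal(μ,σ), the p-quantile is μ + z_p·σ. Here z_{0.22} = -0.7722, z_{0.97} = 1.881.
So -0.184 = μ − 0.7722σ and 0.467 = μ + 1.881σ.
Subtracting: σ = (0.467 − -0.184)/(1.881 − (-0.7722)) = 0.245.
Then μ = -0.184 − (-0.7722)·0.245 = 0.005.

μ = 0.005, σ = 0.245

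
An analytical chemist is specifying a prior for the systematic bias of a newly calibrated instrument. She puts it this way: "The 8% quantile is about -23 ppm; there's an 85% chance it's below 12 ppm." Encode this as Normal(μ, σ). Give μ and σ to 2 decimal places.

The p-quantile of Normal(μ,σ) is μ + z_p·σ, with z_{0.08} = -1.405 and z_{0.85} = 1.036.
Eliminate σ: μ = (z₂·x₁ − z₁·x₂)/(z₂ − z₁) = (1.036·-23 − (-1.405)·12)/2.442 = -2.86.
Then σ = (x₂ − x₁)/(z₂ − z₁) = (12 − -23)/2.442 = 14.34.

μ = -2.86, σ = 14.34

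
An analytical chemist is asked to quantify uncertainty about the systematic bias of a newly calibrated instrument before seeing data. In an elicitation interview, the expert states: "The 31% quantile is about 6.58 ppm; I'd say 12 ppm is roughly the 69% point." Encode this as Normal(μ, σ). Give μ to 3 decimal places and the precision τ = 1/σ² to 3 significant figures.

μ = 9.290, τ = 0.0335

For Normal(μ,σ), the p-quantile is μ + z_p·σ. Here z_{0.31} = -0.4959, z_{0.69} = 0.4959.
So 6.58 = μ − 0.4959σ and 12 = μ + 0.4959σ.
Subtracting: σ = (12 − 6.58)/(0.4959 − (-0.4959)) = 5.465.
Then μ = 6.58 − (-0.4959)·5.465 = 9.290.
Precision τ = 1/σ² = 1/5.465² = 0.0335.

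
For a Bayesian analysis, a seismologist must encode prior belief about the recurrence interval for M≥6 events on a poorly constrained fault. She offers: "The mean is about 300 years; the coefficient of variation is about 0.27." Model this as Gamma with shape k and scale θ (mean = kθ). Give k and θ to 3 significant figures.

For Gamma(k, scale θ): mean = kθ, variance = kθ², so CV = 1/√k.
CV = 0.27, hence k = 1/CV² = 13.7.
Then θ = mean/k = 300/13.7 = 21.9.

k ≈ 13.7, θ ≈ 21.9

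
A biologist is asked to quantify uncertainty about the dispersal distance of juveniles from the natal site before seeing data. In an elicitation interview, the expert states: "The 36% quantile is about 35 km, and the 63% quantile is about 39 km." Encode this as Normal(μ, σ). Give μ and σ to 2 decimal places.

μ = 37.08, σ = 5.79

For Normal(μ,σ), the p-quantile is μ + z_p·σ. Here z_{0.36} = -0.3585, z_{0.63} = 0.3319.
So 35 = μ − 0.3585σ and 39 = μ + 0.3319σ.
Subtracting: σ = (39 − 35)/(0.3319 − (-0.3585)) = 5.79.
Then μ = 35 − (-0.3585)·5.79 = 37.08.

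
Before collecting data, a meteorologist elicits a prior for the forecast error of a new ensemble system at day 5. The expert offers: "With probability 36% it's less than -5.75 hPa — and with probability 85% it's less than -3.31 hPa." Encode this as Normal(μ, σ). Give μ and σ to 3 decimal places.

The p-quantile of Normal(μ,σ) is μ + z_p·σ, with z_{0.36} = -0.3585 and z_{0.85} = 1.036.
Eliminate σ: μ = (z₂·x₁ − z₁·x₂)/(z₂ − z₁) = (1.036·-5.75 − (-0.3585)·-3.31)/1.395 = -5.123.
Then σ = (x₂ − x₁)/(z₂ − z₁) = (-3.31 − -5.75)/1.395 = 1.749.

μ = -5.123, σ = 1.749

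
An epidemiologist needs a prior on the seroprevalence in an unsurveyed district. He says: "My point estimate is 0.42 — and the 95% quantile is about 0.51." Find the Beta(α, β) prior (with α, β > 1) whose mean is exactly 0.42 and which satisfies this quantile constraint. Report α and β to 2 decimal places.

With mean 0.42 fixed, write α = 0.42s, β = 0.58s where s = α+β.
Need P(θ < 0.51) = 0.95 under Beta(0.42s, 0.58s). Normal approximation: (q−m)/√(m(1−m)/s) ≈ z_{0.95} = 1.64, so s ≈ 0.42·0.58·(1.64)²/(0.51−0.42)² = 81.4.
At s = 81.4: P(θ<0.51) ≈ 0.949. Adjusting to match 0.95 gives s ≈ 82.52.
So α = 0.42·82.52 ≈ 34.66, β = 0.58·82.52 ≈ 47.86.

α ≈ 34.66, β ≈ 47.86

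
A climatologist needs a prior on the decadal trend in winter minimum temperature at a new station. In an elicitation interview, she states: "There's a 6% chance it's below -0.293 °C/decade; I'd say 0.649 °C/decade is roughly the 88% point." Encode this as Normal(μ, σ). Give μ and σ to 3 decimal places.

For Normal(μ,σ), the p-quantile is μ + z_p·σ. Here z_{0.06} = -1.555, z_{0.88} = 1.175.
So -0.293 = μ − 1.555σ and 0.649 = μ + 1.175σ.
Subtracting: σ = (0.649 − -0.293)/(1.175 − (-1.555)) = 0.345.
Then μ = -0.293 − (-1.555)·0.345 = 0.244.

μ = 0.244, σ = 0.345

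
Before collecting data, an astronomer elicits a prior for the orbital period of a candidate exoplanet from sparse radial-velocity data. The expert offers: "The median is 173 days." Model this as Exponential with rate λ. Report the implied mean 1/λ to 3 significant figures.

mean ≈ 250 days

Exponential median = ln 2 / λ, so λ = ln 2 / 173.0 = 0.00401.
Mean = 1/λ = 250 days.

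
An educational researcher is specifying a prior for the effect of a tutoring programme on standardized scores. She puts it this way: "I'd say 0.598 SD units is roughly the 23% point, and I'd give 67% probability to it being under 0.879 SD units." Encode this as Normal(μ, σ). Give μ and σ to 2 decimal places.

The p-quantile of Normal(μ,σ) is μ + z_p·σ, with z_{0.23} = -0.7388 and z_{0.67} = 0.4399.
Eliminate σ: μ = (z₂·x₁ − z₁·x₂)/(z₂ − z₁) = (0.4399·0.598 − (-0.7388)·0.879)/1.179 = 0.77.
Then σ = (x₂ − x₁)/(z₂ − z₁) = (0.879 − 0.598)/1.179 = 0.24.

μ = 0.77, σ = 0.24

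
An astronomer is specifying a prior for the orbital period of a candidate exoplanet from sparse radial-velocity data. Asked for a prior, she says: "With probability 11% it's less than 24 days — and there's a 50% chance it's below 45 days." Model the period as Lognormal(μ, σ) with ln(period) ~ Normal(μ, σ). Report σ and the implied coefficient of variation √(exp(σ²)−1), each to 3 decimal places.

If T ~ Lognormal(μ,σ) then ln T ~ Normal(μ,σ), so the p-quantile of ln T is μ + z_p·σ.
ln(24) = 3.178 and ln(45) = 3.807; z_{0.11} = -1.227, z_{0.5} = 0.
σ = (3.807 − 3.178)/(0 − (-1.227)) = 0.513.
μ = 3.178 − (-1.227)·0.513 = 3.807.
CV = √(exp(σ²)−1) = √(exp(0.2627)−1) = 0.548.

σ ≈ 0.513, CV ≈ 0.548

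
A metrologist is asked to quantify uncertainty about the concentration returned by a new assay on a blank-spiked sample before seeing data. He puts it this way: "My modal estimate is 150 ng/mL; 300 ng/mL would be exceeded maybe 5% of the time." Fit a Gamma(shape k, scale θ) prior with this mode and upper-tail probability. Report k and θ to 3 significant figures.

k ≈ 6.77, θ ≈ 26

Gamma(k,θ) with k>1 has mode (k−1)θ, so θ = 150/(k−1).
Need P(X < 300) = 0.95 with θ tied to k this way. Start at k = 2, θ = 150: P(X<300) ≈ 0.594.
Too low — raise k to concentrate. Iterating converges to k ≈ 6.77.
Then θ = 150/(6.77−1) ≈ 26.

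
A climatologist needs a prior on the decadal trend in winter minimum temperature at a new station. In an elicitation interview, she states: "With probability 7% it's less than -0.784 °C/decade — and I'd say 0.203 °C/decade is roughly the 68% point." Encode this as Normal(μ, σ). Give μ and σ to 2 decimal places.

For Normal(μ,σ), the p-quantile is μ + z_p·σ. Here z_{0.07} = -1.476, z_{0.68} = 0.4677.
So -0.784 = μ − 1.476σ and 0.203 = μ + 0.4677σ.
Subtracting: σ = (0.203 − -0.784)/(0.4677 − (-1.476)) = 0.51.
Then μ = -0.784 − (-1.476)·0.51 = -0.03.

μ = -0.03, σ = 0.51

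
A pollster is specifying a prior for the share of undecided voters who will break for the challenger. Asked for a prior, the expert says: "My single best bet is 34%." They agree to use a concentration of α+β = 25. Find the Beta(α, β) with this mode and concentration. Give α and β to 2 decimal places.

α = 8.82, β = 16.18

For α,β > 1 the Beta mode is (α−1)/(α+β−2). With α+β = 25, the mode is (α−1)/23.
Set (α−1)/23 = 0.34 → α = 1 + 0.34·23 = 8.82.
β = 25 − α = 16.18.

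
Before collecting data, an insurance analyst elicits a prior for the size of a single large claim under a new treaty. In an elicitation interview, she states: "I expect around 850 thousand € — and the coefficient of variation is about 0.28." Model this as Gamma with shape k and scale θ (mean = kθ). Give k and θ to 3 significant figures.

For Gamma(k, scale θ): mean = kθ, variance = kθ², so CV = 1/√k.
CV = 0.28, hence k = 1/CV² = 12.8.
Then θ = mean/k = 850/12.8 = 66.6.

k ≈ 12.8, θ ≈ 66.6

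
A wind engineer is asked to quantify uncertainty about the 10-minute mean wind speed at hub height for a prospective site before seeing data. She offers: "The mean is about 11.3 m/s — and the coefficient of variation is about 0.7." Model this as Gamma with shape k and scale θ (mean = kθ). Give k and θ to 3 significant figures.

k ≈ 2.04, θ ≈ 5.54

For Gamma(k, scale θ): mean = kθ, variance = kθ², so CV = 1/√k.
CV = 0.7, hence k = 1/CV² = 2.04.
Then θ = mean/k = 11.3/2.04 = 5.54.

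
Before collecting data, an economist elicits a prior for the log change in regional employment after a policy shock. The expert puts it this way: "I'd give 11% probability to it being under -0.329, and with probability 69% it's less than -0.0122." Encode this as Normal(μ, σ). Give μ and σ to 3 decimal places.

For Normal(μ,σ), the p-quantile is μ + z_p·σ. Here z_{0.11} = -1.227, z_{0.69} = 0.4959.
So -0.329 = μ − 1.227σ and -0.0122 = μ + 0.4959σ.
Subtracting: σ = (-0.0122 − -0.329)/(0.4959 − (-1.227)) = 0.184.
Then μ = -0.329 − (-1.227)·0.184 = -0.103.

μ = -0.103, σ = 0.184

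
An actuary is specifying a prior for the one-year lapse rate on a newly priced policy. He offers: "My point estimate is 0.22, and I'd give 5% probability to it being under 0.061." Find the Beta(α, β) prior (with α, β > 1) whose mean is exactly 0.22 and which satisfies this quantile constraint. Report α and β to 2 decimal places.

α ≈ 2.64, β ≈ 9.36

With mean 0.22 fixed, write α = 0.22s, β = 0.78s where s = α+β.
Need P(θ < 0.061) = 0.05 under Beta(0.22s, 0.78s). Normal approximation: (q−m)/√(m(1−m)/s) ≈ z_{0.05} = -1.64, so s ≈ 0.22·0.78·(-1.64)²/(0.061−0.22)² = 18.4.
At s = 18.4: P(θ<0.061) ≈ 0.018. Adjusting to match 0.05 gives s ≈ 12.00.
So α = 0.22·12.00 ≈ 2.64, β = 0.78·12.00 ≈ 9.36.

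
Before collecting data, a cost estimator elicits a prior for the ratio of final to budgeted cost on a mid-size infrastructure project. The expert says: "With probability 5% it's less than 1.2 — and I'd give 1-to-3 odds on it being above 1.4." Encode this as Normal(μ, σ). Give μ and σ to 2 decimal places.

For Normal(μ,σ), the p-quantile is μ + z_p·σ. Here z_{0.05} = -1.645, z_{0.75} = 0.6745.
So 1.2 = μ − 1.645σ and 1.4 = μ + 0.6745σ.
Subtracting: σ = (1.4 − 1.2)/(0.6745 − (-1.645)) = 0.09.
Then μ = 1.2 − (-1.645)·0.09 = 1.34.

μ = 1.34, σ = 0.09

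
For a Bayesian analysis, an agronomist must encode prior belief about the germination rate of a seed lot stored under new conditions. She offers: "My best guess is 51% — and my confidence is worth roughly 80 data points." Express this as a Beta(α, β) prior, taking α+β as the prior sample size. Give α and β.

α = 40.8, β = 39.2

Under the effective-sample-size interpretation, Beta(α, β) has prior mean α/(α+β) and prior sample size α+β.
So α+β = 80 and α/(α+β) = 0.51, giving α = 0.51·80 = 40.8 and β = 80 − 40.8 = 39.2.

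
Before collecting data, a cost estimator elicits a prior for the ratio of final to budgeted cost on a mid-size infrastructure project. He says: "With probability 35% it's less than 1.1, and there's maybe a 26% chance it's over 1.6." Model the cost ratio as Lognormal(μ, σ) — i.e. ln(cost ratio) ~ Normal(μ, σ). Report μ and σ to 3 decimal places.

If T ~ Lognormal(μ,σ) then ln T ~ Normal(μ,σ), so the p-quantile of ln T is μ + z_p·σ.
ln(1.1) = 0.09531 and ln(1.6) = 0.47; z_{0.35} = -0.3853, z_{0.74} = 0.6433.
σ = (0.47 − 0.09531)/(0.6433 − (-0.3853)) = 0.364.
μ = 0.09531 − (-0.3853)·0.364 = 0.236.

μ ≈ 0.236, σ ≈ 0.364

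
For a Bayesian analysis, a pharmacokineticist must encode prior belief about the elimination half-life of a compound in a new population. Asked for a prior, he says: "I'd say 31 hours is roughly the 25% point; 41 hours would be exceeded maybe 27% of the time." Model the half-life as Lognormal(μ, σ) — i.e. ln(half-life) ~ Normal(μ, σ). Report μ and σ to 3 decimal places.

If T ~ Lognormal(μ,σ) then ln T ~ Normal(μ,σ), so the p-quantile of ln T is μ + z_p·σ.
ln(31) = 3.434 and ln(41) = 3.714; z_{0.25} = -0.6745, z_{0.73} = 0.6128.
σ = (3.714 − 3.434)/(0.6128 − (-0.6745)) = 0.217.
μ = 3.434 − (-0.6745)·0.217 = 3.580.

μ ≈ 3.580, σ ≈ 0.217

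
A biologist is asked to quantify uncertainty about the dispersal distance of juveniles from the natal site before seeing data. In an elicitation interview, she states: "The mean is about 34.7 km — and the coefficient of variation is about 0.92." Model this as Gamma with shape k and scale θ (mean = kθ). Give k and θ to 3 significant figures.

For Gamma(k, scale θ): mean = kθ, variance = kθ², so CV = 1/√k.
CV = 0.92, hence k = 1/CV² = 1.18.
Then θ = mean/k = 34.7/1.18 = 29.4.

k ≈ 1.18, θ ≈ 29.4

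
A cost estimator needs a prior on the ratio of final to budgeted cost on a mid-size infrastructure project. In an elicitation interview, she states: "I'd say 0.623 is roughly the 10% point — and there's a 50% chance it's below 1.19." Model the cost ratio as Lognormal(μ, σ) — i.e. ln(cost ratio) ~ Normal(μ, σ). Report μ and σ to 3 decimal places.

μ ≈ 0.174, σ ≈ 0.505

If T ~ Lognormal(μ,σ) then ln T ~ Normal(μ,σ), so the p-quantile of ln T is μ + z_p·σ.
ln(0.623) = -0.4732 and ln(1.19) = 0.174; z_{0.1} = -1.282, z_{0.5} = 0.
σ = (0.174 − -0.4732)/(0 − (-1.282)) = 0.505.
μ = -0.4732 − (-1.282)·0.505 = 0.174.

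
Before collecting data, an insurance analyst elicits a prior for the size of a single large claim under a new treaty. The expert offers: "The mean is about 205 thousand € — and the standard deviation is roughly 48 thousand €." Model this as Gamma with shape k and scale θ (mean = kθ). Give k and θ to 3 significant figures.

For Gamma(k, scale θ): mean = kθ, variance = kθ², so CV = 1/√k.
CV = SD/mean = 48/205 = 0.2341, hence k = 1/CV² = 18.2.
Then θ = mean/k = 205/18.2 = 11.2.

k ≈ 18.2, θ ≈ 11.2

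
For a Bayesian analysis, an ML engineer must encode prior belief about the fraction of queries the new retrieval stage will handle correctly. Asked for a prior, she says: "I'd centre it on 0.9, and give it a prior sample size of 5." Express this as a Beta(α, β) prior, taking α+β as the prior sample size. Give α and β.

Under the effective-sample-size interpretation, Beta(α, β) has prior mean α/(α+β) and prior sample size α+β.
So α+β = 5 and α/(α+β) = 0.9, giving α = 0.9·5 = 4.5 and β = 5 − 4.5 = 0.5.

α = 4.5, β = 0.5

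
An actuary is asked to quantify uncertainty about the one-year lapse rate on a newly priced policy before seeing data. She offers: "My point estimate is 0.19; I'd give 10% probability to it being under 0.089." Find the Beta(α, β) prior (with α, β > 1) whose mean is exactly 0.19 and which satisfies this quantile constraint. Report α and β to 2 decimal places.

With mean 0.19 fixed, write α = 0.19s, β = 0.81s where s = α+β.
Need P(θ < 0.089) = 0.1 under Beta(0.19s, 0.81s). Normal approximation: (q−m)/√(m(1−m)/s) ≈ z_{0.1} = -1.28, so s ≈ 0.19·0.81·(-1.28)²/(0.089−0.19)² = 24.8.
At s = 24.8: P(θ<0.089) ≈ 0.076. Adjusting to match 0.1 gives s ≈ 20.59.
So α = 0.19·20.59 ≈ 3.91, β = 0.81·20.59 ≈ 16.68.

α ≈ 3.91, β ≈ 16.68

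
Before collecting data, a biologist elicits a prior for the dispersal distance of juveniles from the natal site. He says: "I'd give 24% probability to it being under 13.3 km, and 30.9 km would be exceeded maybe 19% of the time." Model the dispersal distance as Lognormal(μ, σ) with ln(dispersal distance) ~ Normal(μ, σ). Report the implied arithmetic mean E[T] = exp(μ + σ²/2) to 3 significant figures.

If T ~ Lognormal(μ,σ) then ln T ~ Normal(μ,σ), so the p-quantile of ln T is μ + z_p·σ.
ln(13.3) = 2.588 and ln(30.9) = 3.431; z_{0.24} = -0.7063, z_{0.81} = 0.8779.
σ = (3.431 − 2.588)/(0.8779 − (-0.7063)) = 0.532.
μ = 2.588 − (-0.7063)·0.532 = 2.964.
E[T] = exp(μ + σ²/2) = exp(2.964 + 0.1416) = 22.3 km.

E[T] ≈ 22.3 km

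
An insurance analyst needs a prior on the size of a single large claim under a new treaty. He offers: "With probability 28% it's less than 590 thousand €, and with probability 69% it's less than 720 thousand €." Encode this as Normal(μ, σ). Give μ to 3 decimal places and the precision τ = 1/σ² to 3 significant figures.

The p-quantile of Normal(μ,σ) is μ + z_p·σ, with z_{0.28} = -0.5828 and z_{0.69} = 0.4959.
Eliminate σ: μ = (z₂·x₁ − z₁·x₂)/(z₂ − z₁) = (0.4959·590 − (-0.5828)·720)/1.079 = 660.242.
Then σ = (x₂ − x₁)/(z₂ − z₁) = (720 − 590)/1.079 = 120.516.
Precision τ = 1/σ² = 1/120.5² = 6.89e-05.

μ = 660.242, τ = 6.89e-05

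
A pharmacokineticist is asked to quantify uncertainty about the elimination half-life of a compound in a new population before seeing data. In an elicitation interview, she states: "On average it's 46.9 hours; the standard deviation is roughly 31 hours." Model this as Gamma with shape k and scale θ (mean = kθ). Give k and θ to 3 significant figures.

For Gamma(k, scale θ): mean = kθ, variance = kθ², so CV = 1/√k.
CV = SD/mean = 31/46.9 = 0.661, hence k = 1/CV² = 2.29.
Then θ = mean/k = 46.9/2.29 = 20.5.

k ≈ 2.29, θ ≈ 20.5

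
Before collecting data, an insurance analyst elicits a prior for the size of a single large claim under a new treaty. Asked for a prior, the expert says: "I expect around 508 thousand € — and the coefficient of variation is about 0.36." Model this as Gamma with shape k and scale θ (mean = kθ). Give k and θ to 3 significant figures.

k ≈ 7.72, θ ≈ 65.8

For Gamma(k, scale θ): mean = kθ, variance = kθ², so CV = 1/√k.
CV = 0.36, hence k = 1/CV² = 7.72.
Then θ = mean/k = 508/7.72 = 65.8.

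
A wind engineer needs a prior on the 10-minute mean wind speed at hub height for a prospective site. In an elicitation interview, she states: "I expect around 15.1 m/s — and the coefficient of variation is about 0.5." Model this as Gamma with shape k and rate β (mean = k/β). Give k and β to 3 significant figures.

For Gamma(k, rate β): mean = k/β, variance = k/β², so CV = 1/√k.
CV = 0.5, hence k = 1/CV² = 4.
Then β = k/mean = 4/15.1 = 0.265.

k ≈ 4, β ≈ 0.265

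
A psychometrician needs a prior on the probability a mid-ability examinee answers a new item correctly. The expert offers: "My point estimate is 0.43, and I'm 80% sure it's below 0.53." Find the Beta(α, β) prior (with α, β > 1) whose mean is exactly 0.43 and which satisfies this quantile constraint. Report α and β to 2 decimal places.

With mean 0.43 fixed, write α = 0.43s, β = 0.57s where s = α+β.
Need P(θ < 0.53) = 0.8 under Beta(0.43s, 0.57s). Normal approximation: (q−m)/√(m(1−m)/s) ≈ z_{0.8} = 0.842, so s ≈ 0.43·0.57·(0.842)²/(0.53−0.43)² = 17.4.
At s = 17.4: P(θ<0.53) ≈ 0.801. Adjusting to match 0.8 gives s ≈ 17.22.
So α = 0.43·17.22 ≈ 7.40, β = 0.57·17.22 ≈ 9.81.

α ≈ 7.40, β ≈ 9.81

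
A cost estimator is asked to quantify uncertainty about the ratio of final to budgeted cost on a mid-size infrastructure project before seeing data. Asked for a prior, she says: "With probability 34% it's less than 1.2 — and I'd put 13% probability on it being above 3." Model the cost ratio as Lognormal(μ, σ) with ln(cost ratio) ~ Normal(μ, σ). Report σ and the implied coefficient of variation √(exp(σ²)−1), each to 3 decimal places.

If T ~ Lognormal(μ,σ) then ln T ~ Normal(μ,σ), so the p-quantile of ln T is μ + z_p·σ.
ln(1.2) = 0.1823 and ln(3) = 1.099; z_{0.34} = -0.4125, z_{0.87} = 1.126.
σ = (1.099 − 0.1823)/(1.126 − (-0.4125)) = 0.595.
μ = 0.1823 − (-0.4125)·0.595 = 0.428.
CV = √(exp(σ²)−1) = √(exp(0.3545)−1) = 0.652.

σ ≈ 0.595, CV ≈ 0.652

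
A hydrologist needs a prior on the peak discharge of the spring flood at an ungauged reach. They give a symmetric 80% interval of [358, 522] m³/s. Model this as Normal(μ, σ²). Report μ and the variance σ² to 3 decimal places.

A symmetric 80% interval runs μ ± z·σ with z = 1.282.
Half-width = 82, so σ = 82/1.282 = 63.9849 and σ² = 4094.073.
μ is the interval midpoint, 440.000.

μ = 440.000, σ² = 4094.073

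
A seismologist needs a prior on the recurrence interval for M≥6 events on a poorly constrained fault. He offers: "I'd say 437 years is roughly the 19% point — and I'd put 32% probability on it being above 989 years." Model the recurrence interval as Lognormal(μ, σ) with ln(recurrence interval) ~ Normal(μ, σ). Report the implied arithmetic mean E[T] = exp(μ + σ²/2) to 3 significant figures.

If T ~ Lognormal(μ,σ) then ln T ~ Normal(μ,σ), so the p-quantile of ln T is μ + z_p·σ.
ln(437) = 6.08 and ln(989) = 6.897; z_{0.19} = -0.8779, z_{0.68} = 0.4677.
σ = (6.897 − 6.08)/(0.4677 − (-0.8779)) = 0.607.
μ = 6.08 − (-0.8779)·0.607 = 6.613.
E[T] = exp(μ + σ²/2) = exp(6.613 + 0.1842) = 895 years.

E[T] ≈ 895 years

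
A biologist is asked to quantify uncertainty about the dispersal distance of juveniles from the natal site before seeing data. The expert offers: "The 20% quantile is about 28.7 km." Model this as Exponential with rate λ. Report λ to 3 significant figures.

λ ≈ 0.00778

P(T < 28.7) = 1 − e^(−λ·28.7) = 0.2, so λ = −ln(1−0.2)/28.7 = −ln(0.8)/28.7 = 0.00778.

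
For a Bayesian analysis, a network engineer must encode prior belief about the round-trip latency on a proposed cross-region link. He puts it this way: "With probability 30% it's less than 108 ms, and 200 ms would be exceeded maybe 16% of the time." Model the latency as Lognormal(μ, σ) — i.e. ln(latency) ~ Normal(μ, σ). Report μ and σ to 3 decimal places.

If T ~ Lognormal(μ,σ) then ln T ~ Normal(μ,σ), so the p-quantile of ln T is μ + z_p·σ.
ln(108) = 4.682 and ln(200) = 5.298; z_{0.3} = -0.5244, z_{0.84} = 0.9945.
σ = (5.298 − 4.682)/(0.9945 − (-0.5244)) = 0.406.
μ = 4.682 − (-0.5244)·0.406 = 4.895.

μ ≈ 4.895, σ ≈ 0.406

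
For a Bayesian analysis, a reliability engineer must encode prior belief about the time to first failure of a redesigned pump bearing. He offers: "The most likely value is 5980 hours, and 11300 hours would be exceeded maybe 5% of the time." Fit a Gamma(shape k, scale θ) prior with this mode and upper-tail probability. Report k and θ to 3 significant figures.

k ≈ 7.87, θ ≈ 871

Gamma(k,θ) with k>1 has mode (k−1)θ, so θ = 5980/(k−1).
Need P(X < 11300) = 0.95 with θ tied to k this way. Start at k = 2, θ = 5980: P(X<11300) ≈ 0.563.
Too low — raise k to concentrate. Iterating converges to k ≈ 7.87.
Then θ = 5980/(7.87−1) ≈ 871.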